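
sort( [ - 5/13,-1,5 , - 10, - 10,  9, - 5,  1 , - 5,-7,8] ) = [ - 10,-10, - 7, - 5,-5, - 1, - 5/13,1 , 5, 8,9 ] 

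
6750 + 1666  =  8416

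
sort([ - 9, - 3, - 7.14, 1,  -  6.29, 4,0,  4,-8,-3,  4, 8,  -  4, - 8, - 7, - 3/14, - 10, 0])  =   [  -  10, - 9 ,- 8, - 8, - 7.14, - 7, - 6.29, - 4, - 3, -3, - 3/14, 0, 0,1, 4,4,4, 8] 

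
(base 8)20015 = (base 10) 8205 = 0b10000000001101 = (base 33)7hl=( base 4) 2000031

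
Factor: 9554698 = 2^1 * 601^1*7949^1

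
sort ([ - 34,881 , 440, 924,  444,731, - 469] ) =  [ - 469, - 34,440 , 444, 731, 881,924]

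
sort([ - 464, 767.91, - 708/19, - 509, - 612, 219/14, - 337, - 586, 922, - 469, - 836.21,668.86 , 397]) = [  -  836.21, - 612, - 586, - 509,-469, - 464, - 337,-708/19, 219/14, 397 , 668.86, 767.91, 922 ]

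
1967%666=635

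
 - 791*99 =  - 78309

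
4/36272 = 1/9068 = 0.00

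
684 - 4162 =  - 3478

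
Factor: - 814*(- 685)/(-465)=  - 111518/93  =  - 2^1*3^( - 1) * 11^1*31^( - 1 ) *37^1*137^1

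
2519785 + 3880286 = 6400071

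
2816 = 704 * 4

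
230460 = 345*668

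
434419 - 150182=284237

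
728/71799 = 8/789 = 0.01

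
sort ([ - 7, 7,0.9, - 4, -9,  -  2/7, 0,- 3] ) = [ - 9,-7,-4,-3,-2/7, 0,0.9,7 ]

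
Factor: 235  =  5^1*47^1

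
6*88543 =531258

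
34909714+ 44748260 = 79657974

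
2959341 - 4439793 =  - 1480452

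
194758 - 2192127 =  - 1997369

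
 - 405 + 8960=8555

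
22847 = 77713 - 54866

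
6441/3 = 2147=   2147.00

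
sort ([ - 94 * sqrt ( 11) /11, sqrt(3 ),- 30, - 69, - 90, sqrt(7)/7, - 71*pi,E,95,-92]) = [ - 71*pi, - 92, - 90, - 69, - 30, - 94 *sqrt(11)/11,sqrt(7)/7,sqrt( 3 ), E,95 ] 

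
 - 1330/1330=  - 1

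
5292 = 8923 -3631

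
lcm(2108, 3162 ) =6324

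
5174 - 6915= - 1741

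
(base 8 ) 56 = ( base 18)2a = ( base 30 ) 1g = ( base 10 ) 46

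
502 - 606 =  - 104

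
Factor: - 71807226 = -2^1*3^1*2287^1*5233^1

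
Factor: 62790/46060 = 897/658 = 2^( - 1) *3^1 * 7^(-1) * 13^1 * 23^1 * 47^( - 1)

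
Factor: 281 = 281^1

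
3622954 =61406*59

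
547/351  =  547/351= 1.56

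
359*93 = 33387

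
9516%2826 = 1038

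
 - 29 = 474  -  503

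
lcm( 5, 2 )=10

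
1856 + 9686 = 11542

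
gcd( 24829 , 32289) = 1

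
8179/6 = 8179/6 = 1363.17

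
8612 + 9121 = 17733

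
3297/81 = 1099/27 = 40.70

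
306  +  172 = 478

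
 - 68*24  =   - 1632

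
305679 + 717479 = 1023158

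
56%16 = 8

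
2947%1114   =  719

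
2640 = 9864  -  7224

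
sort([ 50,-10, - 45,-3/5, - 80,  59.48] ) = [- 80, - 45,-10, - 3/5, 50,59.48 ]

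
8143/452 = 8143/452 = 18.02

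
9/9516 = 3/3172  =  0.00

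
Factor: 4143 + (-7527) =-2^3*3^2*47^1 = - 3384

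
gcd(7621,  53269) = 1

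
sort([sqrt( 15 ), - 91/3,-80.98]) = [ -80.98,- 91/3, sqrt ( 15)]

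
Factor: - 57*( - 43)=3^1 * 19^1*43^1 = 2451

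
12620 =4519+8101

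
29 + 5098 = 5127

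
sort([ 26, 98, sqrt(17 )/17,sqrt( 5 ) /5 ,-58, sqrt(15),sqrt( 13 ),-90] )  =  [ - 90, - 58,sqrt ( 17)/17,sqrt( 5)/5, sqrt(13) , sqrt(15) , 26 , 98 ]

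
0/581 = 0 = 0.00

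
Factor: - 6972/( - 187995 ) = 2^2 * 5^( - 1 )*7^1*151^( - 1)  =  28/755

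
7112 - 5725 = 1387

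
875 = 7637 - 6762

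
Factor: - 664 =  - 2^3*83^1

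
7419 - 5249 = 2170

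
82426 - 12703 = 69723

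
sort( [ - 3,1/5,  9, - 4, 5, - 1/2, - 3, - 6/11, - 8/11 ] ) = [ - 4 , - 3, - 3,  -  8/11, - 6/11,-1/2,1/5, 5, 9 ]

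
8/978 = 4/489 = 0.01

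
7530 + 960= 8490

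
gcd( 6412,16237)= 1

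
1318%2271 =1318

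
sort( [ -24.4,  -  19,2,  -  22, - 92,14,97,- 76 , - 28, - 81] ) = [ - 92, - 81, - 76, - 28, - 24.4, - 22,  -  19,2,14,97 ]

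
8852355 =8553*1035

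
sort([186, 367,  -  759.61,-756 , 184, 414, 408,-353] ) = [ - 759.61, - 756, - 353, 184, 186, 367,408, 414]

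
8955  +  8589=17544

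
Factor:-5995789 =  - 233^1*25733^1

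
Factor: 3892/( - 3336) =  - 2^( - 1)*3^( - 1 )*7^1 = -7/6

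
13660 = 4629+9031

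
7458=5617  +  1841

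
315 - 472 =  - 157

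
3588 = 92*39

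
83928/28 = 20982/7  =  2997.43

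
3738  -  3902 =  - 164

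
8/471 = 8/471 = 0.02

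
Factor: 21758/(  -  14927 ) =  - 2^1*43^1 * 59^( - 1) = - 86/59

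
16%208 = 16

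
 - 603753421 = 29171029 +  - 632924450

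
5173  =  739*7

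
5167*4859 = 25106453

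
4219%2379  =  1840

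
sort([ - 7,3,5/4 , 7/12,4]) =[ - 7,7/12,5/4,3, 4]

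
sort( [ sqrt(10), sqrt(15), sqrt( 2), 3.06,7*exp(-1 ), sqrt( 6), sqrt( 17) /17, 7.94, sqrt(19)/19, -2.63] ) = [-2.63, sqrt( 19)/19, sqrt( 17)/17, sqrt( 2),  sqrt( 6),7*exp(  -  1), 3.06, sqrt ( 10), sqrt (15 ), 7.94]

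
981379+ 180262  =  1161641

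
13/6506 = 13/6506 = 0.00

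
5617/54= 104  +  1/54 =104.02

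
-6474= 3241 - 9715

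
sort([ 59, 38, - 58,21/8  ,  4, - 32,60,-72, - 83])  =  [ - 83,-72,-58, - 32,21/8,4,38,59,60 ]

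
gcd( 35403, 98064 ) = 3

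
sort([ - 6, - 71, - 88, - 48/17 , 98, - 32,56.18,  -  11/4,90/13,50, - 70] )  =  [-88, - 71, - 70,- 32, - 6,- 48/17, - 11/4,90/13,50, 56.18,98 ] 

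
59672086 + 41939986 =101612072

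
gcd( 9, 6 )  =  3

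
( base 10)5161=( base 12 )2BA1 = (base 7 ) 21022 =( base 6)35521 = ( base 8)12051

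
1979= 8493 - 6514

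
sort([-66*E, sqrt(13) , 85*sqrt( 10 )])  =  [ - 66*E,  sqrt( 13), 85*sqrt( 10 ) ] 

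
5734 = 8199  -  2465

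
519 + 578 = 1097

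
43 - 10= 33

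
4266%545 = 451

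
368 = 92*4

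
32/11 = 2 + 10/11 = 2.91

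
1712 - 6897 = -5185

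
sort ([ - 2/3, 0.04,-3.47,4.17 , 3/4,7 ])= [ - 3.47, - 2/3,0.04,3/4,4.17, 7 ]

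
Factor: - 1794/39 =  - 46 = - 2^1 *23^1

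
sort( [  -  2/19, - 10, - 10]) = [  -  10, - 10, - 2/19] 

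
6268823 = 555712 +5713111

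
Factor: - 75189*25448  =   - 1913409672  =  -  2^3*3^1*71^1*353^1*3181^1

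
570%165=75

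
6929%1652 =321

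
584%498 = 86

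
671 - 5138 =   -  4467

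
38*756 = 28728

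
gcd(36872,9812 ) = 44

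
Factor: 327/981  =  1/3 = 3^(  -  1 ) 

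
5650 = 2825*2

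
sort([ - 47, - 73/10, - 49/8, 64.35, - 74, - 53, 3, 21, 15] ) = [ - 74, - 53, - 47, - 73/10, - 49/8, 3, 15,21, 64.35]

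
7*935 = 6545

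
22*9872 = 217184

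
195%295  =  195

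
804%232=108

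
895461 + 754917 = 1650378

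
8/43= 8/43 = 0.19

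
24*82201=1972824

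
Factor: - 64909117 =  - 7^1*13^1*713287^1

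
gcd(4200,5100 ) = 300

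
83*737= 61171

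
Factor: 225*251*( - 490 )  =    -  2^1*3^2*5^3*7^2*251^1 = - 27672750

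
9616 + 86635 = 96251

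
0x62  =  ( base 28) 3E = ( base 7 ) 200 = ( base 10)98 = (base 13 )77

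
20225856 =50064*404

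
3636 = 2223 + 1413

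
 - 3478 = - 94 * 37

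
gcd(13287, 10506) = 309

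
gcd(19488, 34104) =4872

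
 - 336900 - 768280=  - 1105180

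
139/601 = 139/601 = 0.23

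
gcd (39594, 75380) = 2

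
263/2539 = 263/2539   =  0.10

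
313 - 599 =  - 286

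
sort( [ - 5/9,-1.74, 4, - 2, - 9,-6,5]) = [  -  9,-6, - 2,-1.74,-5/9, 4, 5]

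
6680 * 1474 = 9846320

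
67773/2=67773/2=33886.50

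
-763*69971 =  - 53387873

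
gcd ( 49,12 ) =1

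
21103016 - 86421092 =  -65318076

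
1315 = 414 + 901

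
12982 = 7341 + 5641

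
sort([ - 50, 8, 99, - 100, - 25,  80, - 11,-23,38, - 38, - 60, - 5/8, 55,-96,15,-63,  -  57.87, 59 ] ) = [ - 100, - 96,- 63, - 60, - 57.87,-50,-38,  -  25,-23,-11, - 5/8 , 8 , 15,  38, 55,  59,80, 99 ]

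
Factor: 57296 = 2^4*3581^1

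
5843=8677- 2834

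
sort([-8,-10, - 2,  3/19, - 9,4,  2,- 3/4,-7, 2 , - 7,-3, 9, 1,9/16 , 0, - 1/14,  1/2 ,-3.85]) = [ - 10,-9, - 8,- 7 , -7, - 3.85,-3, - 2, - 3/4, - 1/14, 0, 3/19, 1/2, 9/16,1, 2, 2, 4,9] 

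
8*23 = 184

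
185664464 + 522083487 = 707747951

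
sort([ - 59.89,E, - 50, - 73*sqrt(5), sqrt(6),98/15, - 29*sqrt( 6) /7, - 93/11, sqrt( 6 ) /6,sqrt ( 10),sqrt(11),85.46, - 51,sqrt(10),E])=[ - 73*sqrt(5),- 59.89, - 51, - 50, - 29*sqrt(6)/7, - 93/11, sqrt(6) /6,sqrt(6),E,E,sqrt( 10),sqrt(10),sqrt(11), 98/15, 85.46]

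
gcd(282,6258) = 6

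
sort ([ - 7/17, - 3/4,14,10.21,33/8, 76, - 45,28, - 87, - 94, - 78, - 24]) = [-94,-87,-78, - 45, - 24, - 3/4, - 7/17,33/8, 10.21,14,28,76]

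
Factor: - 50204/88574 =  - 2^1*7^1*11^1*67^(-1 )*163^1*661^(- 1) = - 25102/44287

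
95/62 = 95/62  =  1.53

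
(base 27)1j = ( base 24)1M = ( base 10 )46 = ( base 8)56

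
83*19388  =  1609204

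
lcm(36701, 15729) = 110103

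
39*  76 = 2964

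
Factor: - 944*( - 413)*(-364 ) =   -  2^6*7^2*13^1*59^2 = -141913408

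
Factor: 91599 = 3^1*19^1 * 1607^1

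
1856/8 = 232  =  232.00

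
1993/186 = 1993/186 = 10.72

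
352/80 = 22/5 = 4.40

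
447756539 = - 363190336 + 810946875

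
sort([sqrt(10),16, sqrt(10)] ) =[sqrt (10),sqrt(10),16 ]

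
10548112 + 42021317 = 52569429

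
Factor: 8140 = 2^2*5^1*  11^1 *37^1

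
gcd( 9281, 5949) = 1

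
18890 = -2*( - 9445) 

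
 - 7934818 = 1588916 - 9523734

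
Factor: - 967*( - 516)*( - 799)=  - 2^2*3^1*17^1* 43^1*47^1*967^1= - 398678628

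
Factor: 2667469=7^1*61^1*6247^1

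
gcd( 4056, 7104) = 24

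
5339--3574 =8913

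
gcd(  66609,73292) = 1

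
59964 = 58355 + 1609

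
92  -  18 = 74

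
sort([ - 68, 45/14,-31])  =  [ - 68, - 31,45/14] 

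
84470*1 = 84470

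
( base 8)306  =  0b11000110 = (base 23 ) 8e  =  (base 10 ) 198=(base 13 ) 123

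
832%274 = 10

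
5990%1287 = 842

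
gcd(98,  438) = 2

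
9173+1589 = 10762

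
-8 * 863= - 6904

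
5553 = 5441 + 112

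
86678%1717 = 828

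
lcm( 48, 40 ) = 240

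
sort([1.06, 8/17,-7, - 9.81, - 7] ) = [ - 9.81, - 7, - 7, 8/17,  1.06 ]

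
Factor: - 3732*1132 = - 2^4*3^1*283^1*311^1= -  4224624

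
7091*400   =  2836400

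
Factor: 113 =113^1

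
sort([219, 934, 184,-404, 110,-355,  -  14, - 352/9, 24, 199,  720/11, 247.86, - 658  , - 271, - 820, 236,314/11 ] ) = [-820, - 658 , - 404, -355, - 271,-352/9, - 14,  24,314/11,720/11,110, 184, 199, 219, 236,247.86 , 934]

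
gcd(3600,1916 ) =4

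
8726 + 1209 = 9935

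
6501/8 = 6501/8 = 812.62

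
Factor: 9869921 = 23^1 * 429127^1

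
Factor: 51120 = 2^4*3^2*5^1*71^1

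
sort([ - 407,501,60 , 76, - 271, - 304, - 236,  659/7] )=[ - 407, -304, - 271, - 236, 60, 76,659/7, 501] 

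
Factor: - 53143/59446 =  - 2^ (  -  1)*19^1*2797^1*29723^(-1 ) 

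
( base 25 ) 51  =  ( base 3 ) 11200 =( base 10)126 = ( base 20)66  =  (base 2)1111110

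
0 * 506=0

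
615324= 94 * 6546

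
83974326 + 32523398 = 116497724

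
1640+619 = 2259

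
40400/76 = 10100/19 = 531.58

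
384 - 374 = 10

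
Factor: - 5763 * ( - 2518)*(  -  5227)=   -  75850220118  =  - 2^1 *3^1 * 17^1*113^1*1259^1* 5227^1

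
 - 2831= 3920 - 6751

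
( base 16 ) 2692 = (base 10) 9874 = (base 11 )7467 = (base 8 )23222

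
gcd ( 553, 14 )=7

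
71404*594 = 42413976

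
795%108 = 39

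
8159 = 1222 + 6937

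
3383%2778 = 605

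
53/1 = 53 = 53.00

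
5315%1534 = 713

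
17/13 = 17/13 =1.31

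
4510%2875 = 1635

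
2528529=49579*51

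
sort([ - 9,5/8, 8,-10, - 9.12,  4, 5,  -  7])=[ - 10, - 9.12, - 9,  -  7, 5/8, 4,  5, 8]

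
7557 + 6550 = 14107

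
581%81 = 14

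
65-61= 4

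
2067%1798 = 269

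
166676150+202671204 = 369347354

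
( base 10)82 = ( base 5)312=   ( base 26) 34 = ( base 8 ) 122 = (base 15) 57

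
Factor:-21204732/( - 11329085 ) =2^2*3^1*5^(-1)*83^(-1 )*269^1*6569^1*27299^(- 1 )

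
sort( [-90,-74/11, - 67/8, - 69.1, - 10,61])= [ - 90, - 69.1, - 10,-67/8, - 74/11,61]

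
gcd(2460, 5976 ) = 12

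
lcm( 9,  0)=0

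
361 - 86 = 275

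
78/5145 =26/1715 = 0.02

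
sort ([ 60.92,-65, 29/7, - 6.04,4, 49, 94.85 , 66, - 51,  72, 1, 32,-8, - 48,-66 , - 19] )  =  [-66,  -  65,  -  51,-48,-19,-8 ,- 6.04,1,4, 29/7, 32,49,60.92, 66 , 72, 94.85]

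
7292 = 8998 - 1706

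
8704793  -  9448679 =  - 743886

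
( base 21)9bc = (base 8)10164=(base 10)4212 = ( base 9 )5700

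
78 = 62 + 16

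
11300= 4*2825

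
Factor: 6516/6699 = 2^2*3^1*7^ ( - 1)*11^ (- 1 )*29^ (  -  1)*181^1 = 2172/2233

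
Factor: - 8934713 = -157^1 *56909^1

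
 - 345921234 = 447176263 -793097497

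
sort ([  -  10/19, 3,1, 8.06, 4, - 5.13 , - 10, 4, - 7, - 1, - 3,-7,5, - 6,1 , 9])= [ - 10, - 7,-7, - 6, - 5.13 , - 3, - 1,-10/19, 1, 1,3,4,4, 5  ,  8.06,9] 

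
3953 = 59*67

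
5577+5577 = 11154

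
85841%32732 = 20377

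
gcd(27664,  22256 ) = 208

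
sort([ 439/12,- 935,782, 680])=[ - 935, 439/12, 680, 782]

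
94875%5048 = 4011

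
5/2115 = 1/423 = 0.00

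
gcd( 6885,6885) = 6885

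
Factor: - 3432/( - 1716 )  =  2 = 2^1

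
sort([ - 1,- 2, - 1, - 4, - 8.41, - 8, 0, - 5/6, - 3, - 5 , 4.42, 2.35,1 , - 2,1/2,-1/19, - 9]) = [ - 9, - 8.41,-8, - 5, - 4, - 3, - 2, - 2, - 1 , - 1, - 5/6, - 1/19, 0, 1/2 , 1, 2.35,4.42 ] 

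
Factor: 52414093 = 52414093^1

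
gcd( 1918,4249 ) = 7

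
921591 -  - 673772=1595363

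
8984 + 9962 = 18946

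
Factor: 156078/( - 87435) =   -  598/335 = -  2^1*5^( - 1)*13^1*23^1*67^( - 1 )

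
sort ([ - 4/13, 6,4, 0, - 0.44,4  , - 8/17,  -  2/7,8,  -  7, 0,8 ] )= [ - 7,-8/17,-0.44, - 4/13, - 2/7, 0,  0 , 4, 4,6, 8, 8]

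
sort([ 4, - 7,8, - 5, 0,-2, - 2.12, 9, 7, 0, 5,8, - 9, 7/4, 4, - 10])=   [ - 10, - 9, - 7, - 5, - 2.12, - 2, 0,0, 7/4, 4, 4,5, 7 , 8, 8 , 9]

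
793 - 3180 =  - 2387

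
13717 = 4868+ 8849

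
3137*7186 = 22542482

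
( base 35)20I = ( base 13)117B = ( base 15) ae8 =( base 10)2468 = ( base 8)4644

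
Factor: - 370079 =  - 103^1*3593^1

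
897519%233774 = 196197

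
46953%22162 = 2629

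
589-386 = 203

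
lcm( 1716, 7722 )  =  15444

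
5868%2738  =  392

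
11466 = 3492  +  7974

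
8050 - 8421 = -371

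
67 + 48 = 115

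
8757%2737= 546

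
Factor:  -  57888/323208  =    -  12/67 = -2^2*3^1 * 67^(-1 )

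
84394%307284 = 84394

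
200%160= 40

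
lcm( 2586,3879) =7758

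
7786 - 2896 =4890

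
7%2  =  1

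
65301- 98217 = - 32916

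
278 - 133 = 145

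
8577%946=63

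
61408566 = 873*70342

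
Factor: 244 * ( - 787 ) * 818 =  - 157078904 = -2^3 *61^1*409^1*787^1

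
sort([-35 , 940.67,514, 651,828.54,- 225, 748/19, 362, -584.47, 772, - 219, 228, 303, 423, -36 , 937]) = [ - 584.47,-225, - 219, - 36, - 35, 748/19,228,303, 362, 423, 514 , 651, 772, 828.54,937, 940.67]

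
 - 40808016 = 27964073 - 68772089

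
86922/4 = 43461/2 = 21730.50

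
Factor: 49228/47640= 31/30 = 2^ ( - 1 )*3^( - 1 )*5^( - 1)*31^1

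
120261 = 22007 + 98254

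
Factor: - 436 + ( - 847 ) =  -  1283 = - 1283^1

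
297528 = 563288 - 265760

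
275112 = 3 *91704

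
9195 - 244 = 8951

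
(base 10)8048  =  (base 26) bne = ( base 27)b12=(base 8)17560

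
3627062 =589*6158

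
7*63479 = 444353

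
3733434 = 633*5898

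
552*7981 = 4405512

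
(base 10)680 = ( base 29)nd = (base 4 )22220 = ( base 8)1250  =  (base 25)125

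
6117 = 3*2039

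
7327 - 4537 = 2790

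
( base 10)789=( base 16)315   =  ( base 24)18L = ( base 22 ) 1dj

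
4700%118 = 98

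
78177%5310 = 3837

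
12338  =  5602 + 6736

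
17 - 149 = - 132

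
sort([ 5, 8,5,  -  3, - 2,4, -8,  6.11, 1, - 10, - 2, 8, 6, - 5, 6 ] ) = [-10, - 8, - 5, - 3, - 2,-2,1,4, 5, 5, 6 , 6,6.11, 8,8]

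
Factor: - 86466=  - 2^1*3^1*14411^1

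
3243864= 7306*444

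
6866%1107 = 224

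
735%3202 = 735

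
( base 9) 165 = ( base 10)140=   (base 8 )214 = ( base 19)77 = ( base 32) 4c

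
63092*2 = 126184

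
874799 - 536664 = 338135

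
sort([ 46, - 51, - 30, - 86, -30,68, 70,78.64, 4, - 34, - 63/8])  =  [ -86, - 51,-34 , - 30, - 30, -63/8,4, 46,68,70,78.64 ] 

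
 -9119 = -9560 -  - 441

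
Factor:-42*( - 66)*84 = 2^4*3^3*7^2*11^1 = 232848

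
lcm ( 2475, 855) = 47025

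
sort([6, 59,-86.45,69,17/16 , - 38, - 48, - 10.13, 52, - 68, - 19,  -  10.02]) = [-86.45, - 68, - 48, - 38,  -  19, - 10.13, - 10.02,17/16,6 , 52, 59,69]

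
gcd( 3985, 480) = 5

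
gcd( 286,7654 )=2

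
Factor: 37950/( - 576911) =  - 2^1*3^1*5^2*11^1 * 23^1*41^( - 1 )*14071^( - 1) 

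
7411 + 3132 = 10543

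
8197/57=143  +  46/57 = 143.81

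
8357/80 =8357/80= 104.46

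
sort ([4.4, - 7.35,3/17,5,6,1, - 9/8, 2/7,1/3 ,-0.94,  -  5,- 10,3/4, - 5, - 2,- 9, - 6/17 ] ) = [ - 10, - 9, - 7.35, -5,-5 , - 2, - 9/8, - 0.94, - 6/17,3/17,2/7,  1/3, 3/4,1 , 4.4, 5,6 ] 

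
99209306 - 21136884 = 78072422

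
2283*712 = 1625496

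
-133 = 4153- 4286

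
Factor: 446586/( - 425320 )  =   - 2^( - 2)*3^1*5^( - 1)*7^1 = -  21/20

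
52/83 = 52/83 =0.63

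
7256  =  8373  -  1117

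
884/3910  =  26/115 =0.23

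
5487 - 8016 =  - 2529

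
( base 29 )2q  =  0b1010100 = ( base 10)84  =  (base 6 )220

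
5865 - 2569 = 3296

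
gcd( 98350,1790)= 10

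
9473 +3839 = 13312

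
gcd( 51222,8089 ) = 1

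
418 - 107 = 311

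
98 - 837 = - 739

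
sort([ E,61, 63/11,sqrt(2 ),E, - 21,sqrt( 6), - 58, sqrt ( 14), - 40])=[ - 58, - 40, - 21, sqrt( 2),sqrt( 6),E,E,sqrt (14),63/11,  61 ]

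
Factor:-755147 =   -  755147^1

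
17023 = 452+16571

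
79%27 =25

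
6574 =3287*2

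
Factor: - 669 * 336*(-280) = 2^7 * 3^2*5^1 * 7^2*223^1= 62939520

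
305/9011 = 305/9011 = 0.03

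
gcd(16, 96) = 16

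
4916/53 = 92 + 40/53 = 92.75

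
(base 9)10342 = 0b1101010111010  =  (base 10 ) 6842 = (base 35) 5kh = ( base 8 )15272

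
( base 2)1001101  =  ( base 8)115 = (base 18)45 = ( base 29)2j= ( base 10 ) 77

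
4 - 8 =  -4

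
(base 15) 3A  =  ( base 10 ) 55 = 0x37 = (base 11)50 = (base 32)1n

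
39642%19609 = 424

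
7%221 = 7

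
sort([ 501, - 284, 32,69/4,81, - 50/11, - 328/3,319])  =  [ - 284, - 328/3, - 50/11,69/4,32, 81,319,501]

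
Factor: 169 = 13^2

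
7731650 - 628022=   7103628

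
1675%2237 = 1675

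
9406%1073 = 822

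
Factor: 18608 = 2^4 * 1163^1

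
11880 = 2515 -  - 9365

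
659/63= 659/63 = 10.46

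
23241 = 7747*3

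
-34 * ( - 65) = 2210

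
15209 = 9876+5333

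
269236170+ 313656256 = 582892426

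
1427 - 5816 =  - 4389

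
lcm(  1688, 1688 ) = 1688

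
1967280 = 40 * 49182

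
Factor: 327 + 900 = 3^1*409^1 = 1227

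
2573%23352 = 2573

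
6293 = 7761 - 1468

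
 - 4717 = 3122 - 7839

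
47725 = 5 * 9545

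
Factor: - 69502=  - 2^1*19^1*31^1*59^1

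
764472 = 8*95559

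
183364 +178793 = 362157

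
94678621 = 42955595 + 51723026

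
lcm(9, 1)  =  9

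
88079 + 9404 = 97483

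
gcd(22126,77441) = 11063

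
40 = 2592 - 2552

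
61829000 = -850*( - 72740 )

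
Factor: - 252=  - 2^2*3^2* 7^1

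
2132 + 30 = 2162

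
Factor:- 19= - 19^1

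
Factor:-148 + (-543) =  - 691 = - 691^1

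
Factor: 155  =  5^1*31^1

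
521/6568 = 521/6568 = 0.08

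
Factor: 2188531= 2188531^1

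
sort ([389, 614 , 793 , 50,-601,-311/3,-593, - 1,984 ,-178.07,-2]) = [ - 601,  -  593, - 178.07,  -  311/3, - 2, -1,  50,389 , 614,793, 984] 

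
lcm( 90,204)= 3060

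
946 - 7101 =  - 6155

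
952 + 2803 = 3755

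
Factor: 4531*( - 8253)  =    -  37394343 = - 3^2*7^1*23^1*131^1 *197^1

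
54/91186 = 27/45593  =  0.00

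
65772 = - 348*( - 189) 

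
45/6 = 7+1/2 =7.50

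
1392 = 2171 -779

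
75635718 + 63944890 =139580608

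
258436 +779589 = 1038025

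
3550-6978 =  - 3428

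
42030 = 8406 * 5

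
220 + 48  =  268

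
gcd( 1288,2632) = 56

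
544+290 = 834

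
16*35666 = 570656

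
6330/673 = 9 + 273/673 = 9.41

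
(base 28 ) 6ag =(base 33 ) 4jh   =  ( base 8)11610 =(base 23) 9a9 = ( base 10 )5000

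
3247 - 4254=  -1007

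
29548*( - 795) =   -  23490660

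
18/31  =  18/31= 0.58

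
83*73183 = 6074189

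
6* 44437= 266622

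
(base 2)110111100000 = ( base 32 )3F0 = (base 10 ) 3552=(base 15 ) 10bc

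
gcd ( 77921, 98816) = 1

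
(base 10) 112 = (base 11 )A2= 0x70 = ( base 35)37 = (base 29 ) 3P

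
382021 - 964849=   -  582828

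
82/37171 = 82/37171 = 0.00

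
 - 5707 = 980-6687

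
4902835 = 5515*889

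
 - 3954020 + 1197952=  - 2756068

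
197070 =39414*5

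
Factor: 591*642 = 2^1*3^2*107^1*197^1 = 379422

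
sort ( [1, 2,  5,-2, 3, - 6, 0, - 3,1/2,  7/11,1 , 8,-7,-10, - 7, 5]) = [ - 10, - 7, - 7, - 6,-3,  -  2, 0,1/2,7/11, 1, 1, 2, 3 , 5,5, 8]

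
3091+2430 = 5521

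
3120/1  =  3120 = 3120.00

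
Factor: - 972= - 2^2*3^5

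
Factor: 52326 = 2^1 *3^4 *17^1* 19^1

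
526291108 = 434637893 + 91653215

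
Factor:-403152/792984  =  - 454/893= - 2^1*19^( - 1)*47^ (  -  1)*227^1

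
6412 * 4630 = 29687560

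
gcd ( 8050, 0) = 8050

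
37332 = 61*612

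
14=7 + 7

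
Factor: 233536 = 2^6*41^1*89^1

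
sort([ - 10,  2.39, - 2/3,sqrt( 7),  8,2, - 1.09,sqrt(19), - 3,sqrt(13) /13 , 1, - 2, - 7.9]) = [- 10, - 7.9, - 3, - 2, - 1.09, - 2/3,sqrt ( 13) /13,1,2,2.39,sqrt(7),  sqrt(19),8]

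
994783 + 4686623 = 5681406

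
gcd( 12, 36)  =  12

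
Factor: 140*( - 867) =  - 2^2*3^1 *5^1*7^1*17^2 = - 121380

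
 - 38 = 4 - 42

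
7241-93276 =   -  86035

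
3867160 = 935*4136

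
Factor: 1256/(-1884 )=-2^1*3^( - 1 ) = - 2/3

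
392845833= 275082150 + 117763683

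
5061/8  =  5061/8 = 632.62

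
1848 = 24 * 77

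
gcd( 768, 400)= 16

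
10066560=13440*749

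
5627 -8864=-3237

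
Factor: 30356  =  2^2*7589^1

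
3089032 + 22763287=25852319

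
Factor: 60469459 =17^1*283^1*12569^1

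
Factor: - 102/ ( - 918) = 3^( - 2) = 1/9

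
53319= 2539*21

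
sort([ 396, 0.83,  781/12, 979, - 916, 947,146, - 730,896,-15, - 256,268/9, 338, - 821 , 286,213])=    [-916,-821, - 730, -256 , - 15,0.83,268/9, 781/12,146,213, 286,338, 396,896,947,979] 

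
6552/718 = 9  +  45/359= 9.13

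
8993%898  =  13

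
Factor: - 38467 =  - 11^1*13^1*269^1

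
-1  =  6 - 7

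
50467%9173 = 4602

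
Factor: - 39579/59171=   -  3^1 * 7^(-1)*107^(-1 )*167^1 = - 501/749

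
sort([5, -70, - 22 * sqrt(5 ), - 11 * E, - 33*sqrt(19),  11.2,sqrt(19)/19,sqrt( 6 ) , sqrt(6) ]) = [ - 33*sqrt( 19 ),- 70, - 22 * sqrt(5) ,-11*E, sqrt( 19)/19, sqrt( 6), sqrt( 6), 5, 11.2]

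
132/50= 66/25 = 2.64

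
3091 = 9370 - 6279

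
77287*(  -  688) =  - 53173456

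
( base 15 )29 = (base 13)30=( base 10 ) 39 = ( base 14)2B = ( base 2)100111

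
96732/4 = 24183 = 24183.00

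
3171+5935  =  9106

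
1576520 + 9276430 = 10852950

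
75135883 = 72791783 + 2344100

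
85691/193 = 443 + 192/193 =443.99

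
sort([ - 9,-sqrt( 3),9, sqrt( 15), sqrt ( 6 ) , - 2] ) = [ - 9 , - 2,-sqrt (3 ),sqrt( 6 ),sqrt( 15) , 9 ] 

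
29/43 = 29/43  =  0.67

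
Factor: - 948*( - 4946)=2^3* 3^1* 79^1 *2473^1 = 4688808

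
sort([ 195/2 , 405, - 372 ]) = [ - 372 , 195/2, 405] 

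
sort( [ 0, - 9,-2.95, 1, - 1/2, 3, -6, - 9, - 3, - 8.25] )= [ - 9, - 9,- 8.25, - 6,-3, - 2.95, - 1/2,0, 1,  3]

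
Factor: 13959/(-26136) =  - 2^ ( - 3)*11^( - 1)*47^1 = - 47/88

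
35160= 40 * 879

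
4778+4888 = 9666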